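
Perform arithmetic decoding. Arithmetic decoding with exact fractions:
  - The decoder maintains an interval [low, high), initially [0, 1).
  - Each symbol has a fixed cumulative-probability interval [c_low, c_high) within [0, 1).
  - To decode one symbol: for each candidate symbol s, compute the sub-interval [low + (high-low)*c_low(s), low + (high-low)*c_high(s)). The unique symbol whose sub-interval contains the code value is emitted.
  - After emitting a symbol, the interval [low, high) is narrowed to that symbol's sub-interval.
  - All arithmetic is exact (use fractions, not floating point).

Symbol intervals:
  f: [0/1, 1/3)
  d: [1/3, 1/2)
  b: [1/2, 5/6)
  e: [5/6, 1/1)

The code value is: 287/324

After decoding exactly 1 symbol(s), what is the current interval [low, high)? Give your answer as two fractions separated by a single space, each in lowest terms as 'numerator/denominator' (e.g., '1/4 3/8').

Step 1: interval [0/1, 1/1), width = 1/1 - 0/1 = 1/1
  'f': [0/1 + 1/1*0/1, 0/1 + 1/1*1/3) = [0/1, 1/3)
  'd': [0/1 + 1/1*1/3, 0/1 + 1/1*1/2) = [1/3, 1/2)
  'b': [0/1 + 1/1*1/2, 0/1 + 1/1*5/6) = [1/2, 5/6)
  'e': [0/1 + 1/1*5/6, 0/1 + 1/1*1/1) = [5/6, 1/1) <- contains code 287/324
  emit 'e', narrow to [5/6, 1/1)

Answer: 5/6 1/1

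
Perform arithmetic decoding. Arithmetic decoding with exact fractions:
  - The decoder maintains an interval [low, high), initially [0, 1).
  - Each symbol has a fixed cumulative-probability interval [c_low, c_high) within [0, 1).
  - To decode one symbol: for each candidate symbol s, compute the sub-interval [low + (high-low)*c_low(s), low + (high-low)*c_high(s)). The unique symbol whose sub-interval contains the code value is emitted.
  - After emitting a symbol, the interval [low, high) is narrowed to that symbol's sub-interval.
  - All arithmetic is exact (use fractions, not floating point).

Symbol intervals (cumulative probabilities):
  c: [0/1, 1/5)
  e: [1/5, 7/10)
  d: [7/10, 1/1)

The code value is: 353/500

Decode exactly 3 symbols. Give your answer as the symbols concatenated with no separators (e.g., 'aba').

Answer: dcc

Derivation:
Step 1: interval [0/1, 1/1), width = 1/1 - 0/1 = 1/1
  'c': [0/1 + 1/1*0/1, 0/1 + 1/1*1/5) = [0/1, 1/5)
  'e': [0/1 + 1/1*1/5, 0/1 + 1/1*7/10) = [1/5, 7/10)
  'd': [0/1 + 1/1*7/10, 0/1 + 1/1*1/1) = [7/10, 1/1) <- contains code 353/500
  emit 'd', narrow to [7/10, 1/1)
Step 2: interval [7/10, 1/1), width = 1/1 - 7/10 = 3/10
  'c': [7/10 + 3/10*0/1, 7/10 + 3/10*1/5) = [7/10, 19/25) <- contains code 353/500
  'e': [7/10 + 3/10*1/5, 7/10 + 3/10*7/10) = [19/25, 91/100)
  'd': [7/10 + 3/10*7/10, 7/10 + 3/10*1/1) = [91/100, 1/1)
  emit 'c', narrow to [7/10, 19/25)
Step 3: interval [7/10, 19/25), width = 19/25 - 7/10 = 3/50
  'c': [7/10 + 3/50*0/1, 7/10 + 3/50*1/5) = [7/10, 89/125) <- contains code 353/500
  'e': [7/10 + 3/50*1/5, 7/10 + 3/50*7/10) = [89/125, 371/500)
  'd': [7/10 + 3/50*7/10, 7/10 + 3/50*1/1) = [371/500, 19/25)
  emit 'c', narrow to [7/10, 89/125)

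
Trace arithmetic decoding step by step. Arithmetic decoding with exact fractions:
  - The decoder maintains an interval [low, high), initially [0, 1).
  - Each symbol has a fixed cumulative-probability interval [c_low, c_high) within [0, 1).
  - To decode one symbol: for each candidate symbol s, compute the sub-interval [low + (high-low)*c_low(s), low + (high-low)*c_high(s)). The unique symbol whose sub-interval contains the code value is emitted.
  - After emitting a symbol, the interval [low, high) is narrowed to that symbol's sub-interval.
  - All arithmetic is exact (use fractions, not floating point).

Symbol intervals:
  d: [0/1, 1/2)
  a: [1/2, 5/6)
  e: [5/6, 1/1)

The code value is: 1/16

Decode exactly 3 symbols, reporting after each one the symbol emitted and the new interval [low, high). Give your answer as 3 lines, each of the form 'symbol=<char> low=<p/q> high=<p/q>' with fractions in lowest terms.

Step 1: interval [0/1, 1/1), width = 1/1 - 0/1 = 1/1
  'd': [0/1 + 1/1*0/1, 0/1 + 1/1*1/2) = [0/1, 1/2) <- contains code 1/16
  'a': [0/1 + 1/1*1/2, 0/1 + 1/1*5/6) = [1/2, 5/6)
  'e': [0/1 + 1/1*5/6, 0/1 + 1/1*1/1) = [5/6, 1/1)
  emit 'd', narrow to [0/1, 1/2)
Step 2: interval [0/1, 1/2), width = 1/2 - 0/1 = 1/2
  'd': [0/1 + 1/2*0/1, 0/1 + 1/2*1/2) = [0/1, 1/4) <- contains code 1/16
  'a': [0/1 + 1/2*1/2, 0/1 + 1/2*5/6) = [1/4, 5/12)
  'e': [0/1 + 1/2*5/6, 0/1 + 1/2*1/1) = [5/12, 1/2)
  emit 'd', narrow to [0/1, 1/4)
Step 3: interval [0/1, 1/4), width = 1/4 - 0/1 = 1/4
  'd': [0/1 + 1/4*0/1, 0/1 + 1/4*1/2) = [0/1, 1/8) <- contains code 1/16
  'a': [0/1 + 1/4*1/2, 0/1 + 1/4*5/6) = [1/8, 5/24)
  'e': [0/1 + 1/4*5/6, 0/1 + 1/4*1/1) = [5/24, 1/4)
  emit 'd', narrow to [0/1, 1/8)

Answer: symbol=d low=0/1 high=1/2
symbol=d low=0/1 high=1/4
symbol=d low=0/1 high=1/8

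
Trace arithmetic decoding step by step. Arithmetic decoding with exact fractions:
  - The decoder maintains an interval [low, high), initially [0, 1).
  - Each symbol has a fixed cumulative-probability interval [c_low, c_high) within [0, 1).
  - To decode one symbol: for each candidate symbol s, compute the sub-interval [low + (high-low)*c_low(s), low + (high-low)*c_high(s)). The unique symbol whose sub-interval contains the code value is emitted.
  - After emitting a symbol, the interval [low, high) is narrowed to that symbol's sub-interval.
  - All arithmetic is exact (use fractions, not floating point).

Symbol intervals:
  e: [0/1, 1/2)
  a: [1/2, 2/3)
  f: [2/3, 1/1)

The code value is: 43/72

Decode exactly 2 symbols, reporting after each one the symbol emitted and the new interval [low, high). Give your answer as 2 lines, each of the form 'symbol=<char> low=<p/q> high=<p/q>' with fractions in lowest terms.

Step 1: interval [0/1, 1/1), width = 1/1 - 0/1 = 1/1
  'e': [0/1 + 1/1*0/1, 0/1 + 1/1*1/2) = [0/1, 1/2)
  'a': [0/1 + 1/1*1/2, 0/1 + 1/1*2/3) = [1/2, 2/3) <- contains code 43/72
  'f': [0/1 + 1/1*2/3, 0/1 + 1/1*1/1) = [2/3, 1/1)
  emit 'a', narrow to [1/2, 2/3)
Step 2: interval [1/2, 2/3), width = 2/3 - 1/2 = 1/6
  'e': [1/2 + 1/6*0/1, 1/2 + 1/6*1/2) = [1/2, 7/12)
  'a': [1/2 + 1/6*1/2, 1/2 + 1/6*2/3) = [7/12, 11/18) <- contains code 43/72
  'f': [1/2 + 1/6*2/3, 1/2 + 1/6*1/1) = [11/18, 2/3)
  emit 'a', narrow to [7/12, 11/18)

Answer: symbol=a low=1/2 high=2/3
symbol=a low=7/12 high=11/18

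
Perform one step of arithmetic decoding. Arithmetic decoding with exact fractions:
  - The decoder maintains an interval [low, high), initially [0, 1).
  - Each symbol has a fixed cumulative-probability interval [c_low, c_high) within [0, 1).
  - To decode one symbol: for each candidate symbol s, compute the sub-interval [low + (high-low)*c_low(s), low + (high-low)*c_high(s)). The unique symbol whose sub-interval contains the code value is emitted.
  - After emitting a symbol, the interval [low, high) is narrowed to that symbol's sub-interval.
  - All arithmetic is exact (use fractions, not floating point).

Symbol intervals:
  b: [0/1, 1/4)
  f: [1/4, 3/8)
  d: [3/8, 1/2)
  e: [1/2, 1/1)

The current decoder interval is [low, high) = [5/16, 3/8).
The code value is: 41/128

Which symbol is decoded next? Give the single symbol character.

Answer: b

Derivation:
Interval width = high − low = 3/8 − 5/16 = 1/16
Scaled code = (code − low) / width = (41/128 − 5/16) / 1/16 = 1/8
  b: [0/1, 1/4) ← scaled code falls here ✓
  f: [1/4, 3/8) 
  d: [3/8, 1/2) 
  e: [1/2, 1/1) 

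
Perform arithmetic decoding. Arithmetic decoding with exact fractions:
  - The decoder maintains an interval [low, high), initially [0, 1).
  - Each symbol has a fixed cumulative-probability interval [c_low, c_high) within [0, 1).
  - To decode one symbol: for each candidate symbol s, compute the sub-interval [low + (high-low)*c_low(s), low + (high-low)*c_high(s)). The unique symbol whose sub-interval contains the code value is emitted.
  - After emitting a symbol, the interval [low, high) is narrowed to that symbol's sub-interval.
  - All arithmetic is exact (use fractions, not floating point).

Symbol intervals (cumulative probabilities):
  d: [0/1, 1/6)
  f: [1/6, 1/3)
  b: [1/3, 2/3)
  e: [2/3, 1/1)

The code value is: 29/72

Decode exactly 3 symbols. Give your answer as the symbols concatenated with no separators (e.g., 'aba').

Step 1: interval [0/1, 1/1), width = 1/1 - 0/1 = 1/1
  'd': [0/1 + 1/1*0/1, 0/1 + 1/1*1/6) = [0/1, 1/6)
  'f': [0/1 + 1/1*1/6, 0/1 + 1/1*1/3) = [1/6, 1/3)
  'b': [0/1 + 1/1*1/3, 0/1 + 1/1*2/3) = [1/3, 2/3) <- contains code 29/72
  'e': [0/1 + 1/1*2/3, 0/1 + 1/1*1/1) = [2/3, 1/1)
  emit 'b', narrow to [1/3, 2/3)
Step 2: interval [1/3, 2/3), width = 2/3 - 1/3 = 1/3
  'd': [1/3 + 1/3*0/1, 1/3 + 1/3*1/6) = [1/3, 7/18)
  'f': [1/3 + 1/3*1/6, 1/3 + 1/3*1/3) = [7/18, 4/9) <- contains code 29/72
  'b': [1/3 + 1/3*1/3, 1/3 + 1/3*2/3) = [4/9, 5/9)
  'e': [1/3 + 1/3*2/3, 1/3 + 1/3*1/1) = [5/9, 2/3)
  emit 'f', narrow to [7/18, 4/9)
Step 3: interval [7/18, 4/9), width = 4/9 - 7/18 = 1/18
  'd': [7/18 + 1/18*0/1, 7/18 + 1/18*1/6) = [7/18, 43/108)
  'f': [7/18 + 1/18*1/6, 7/18 + 1/18*1/3) = [43/108, 11/27) <- contains code 29/72
  'b': [7/18 + 1/18*1/3, 7/18 + 1/18*2/3) = [11/27, 23/54)
  'e': [7/18 + 1/18*2/3, 7/18 + 1/18*1/1) = [23/54, 4/9)
  emit 'f', narrow to [43/108, 11/27)

Answer: bff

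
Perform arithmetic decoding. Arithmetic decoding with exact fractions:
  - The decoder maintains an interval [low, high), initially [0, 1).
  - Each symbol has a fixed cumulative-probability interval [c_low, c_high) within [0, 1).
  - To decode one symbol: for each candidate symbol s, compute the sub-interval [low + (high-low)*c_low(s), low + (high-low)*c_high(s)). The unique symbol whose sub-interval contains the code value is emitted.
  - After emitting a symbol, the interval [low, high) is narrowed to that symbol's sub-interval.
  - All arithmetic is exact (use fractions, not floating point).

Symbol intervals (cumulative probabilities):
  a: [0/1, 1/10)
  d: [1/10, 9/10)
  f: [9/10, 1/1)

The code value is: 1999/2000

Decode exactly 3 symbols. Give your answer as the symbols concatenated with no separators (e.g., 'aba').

Step 1: interval [0/1, 1/1), width = 1/1 - 0/1 = 1/1
  'a': [0/1 + 1/1*0/1, 0/1 + 1/1*1/10) = [0/1, 1/10)
  'd': [0/1 + 1/1*1/10, 0/1 + 1/1*9/10) = [1/10, 9/10)
  'f': [0/1 + 1/1*9/10, 0/1 + 1/1*1/1) = [9/10, 1/1) <- contains code 1999/2000
  emit 'f', narrow to [9/10, 1/1)
Step 2: interval [9/10, 1/1), width = 1/1 - 9/10 = 1/10
  'a': [9/10 + 1/10*0/1, 9/10 + 1/10*1/10) = [9/10, 91/100)
  'd': [9/10 + 1/10*1/10, 9/10 + 1/10*9/10) = [91/100, 99/100)
  'f': [9/10 + 1/10*9/10, 9/10 + 1/10*1/1) = [99/100, 1/1) <- contains code 1999/2000
  emit 'f', narrow to [99/100, 1/1)
Step 3: interval [99/100, 1/1), width = 1/1 - 99/100 = 1/100
  'a': [99/100 + 1/100*0/1, 99/100 + 1/100*1/10) = [99/100, 991/1000)
  'd': [99/100 + 1/100*1/10, 99/100 + 1/100*9/10) = [991/1000, 999/1000)
  'f': [99/100 + 1/100*9/10, 99/100 + 1/100*1/1) = [999/1000, 1/1) <- contains code 1999/2000
  emit 'f', narrow to [999/1000, 1/1)

Answer: fff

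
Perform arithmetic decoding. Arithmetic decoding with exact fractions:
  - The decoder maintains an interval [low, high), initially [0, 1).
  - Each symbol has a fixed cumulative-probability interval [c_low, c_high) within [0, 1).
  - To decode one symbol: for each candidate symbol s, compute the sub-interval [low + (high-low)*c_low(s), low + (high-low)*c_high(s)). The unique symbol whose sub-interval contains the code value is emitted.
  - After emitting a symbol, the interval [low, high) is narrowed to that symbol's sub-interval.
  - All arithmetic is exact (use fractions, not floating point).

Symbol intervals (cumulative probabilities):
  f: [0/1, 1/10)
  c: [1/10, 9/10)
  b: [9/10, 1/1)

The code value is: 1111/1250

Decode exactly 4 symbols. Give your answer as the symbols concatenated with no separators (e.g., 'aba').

Answer: cbcb

Derivation:
Step 1: interval [0/1, 1/1), width = 1/1 - 0/1 = 1/1
  'f': [0/1 + 1/1*0/1, 0/1 + 1/1*1/10) = [0/1, 1/10)
  'c': [0/1 + 1/1*1/10, 0/1 + 1/1*9/10) = [1/10, 9/10) <- contains code 1111/1250
  'b': [0/1 + 1/1*9/10, 0/1 + 1/1*1/1) = [9/10, 1/1)
  emit 'c', narrow to [1/10, 9/10)
Step 2: interval [1/10, 9/10), width = 9/10 - 1/10 = 4/5
  'f': [1/10 + 4/5*0/1, 1/10 + 4/5*1/10) = [1/10, 9/50)
  'c': [1/10 + 4/5*1/10, 1/10 + 4/5*9/10) = [9/50, 41/50)
  'b': [1/10 + 4/5*9/10, 1/10 + 4/5*1/1) = [41/50, 9/10) <- contains code 1111/1250
  emit 'b', narrow to [41/50, 9/10)
Step 3: interval [41/50, 9/10), width = 9/10 - 41/50 = 2/25
  'f': [41/50 + 2/25*0/1, 41/50 + 2/25*1/10) = [41/50, 207/250)
  'c': [41/50 + 2/25*1/10, 41/50 + 2/25*9/10) = [207/250, 223/250) <- contains code 1111/1250
  'b': [41/50 + 2/25*9/10, 41/50 + 2/25*1/1) = [223/250, 9/10)
  emit 'c', narrow to [207/250, 223/250)
Step 4: interval [207/250, 223/250), width = 223/250 - 207/250 = 8/125
  'f': [207/250 + 8/125*0/1, 207/250 + 8/125*1/10) = [207/250, 1043/1250)
  'c': [207/250 + 8/125*1/10, 207/250 + 8/125*9/10) = [1043/1250, 1107/1250)
  'b': [207/250 + 8/125*9/10, 207/250 + 8/125*1/1) = [1107/1250, 223/250) <- contains code 1111/1250
  emit 'b', narrow to [1107/1250, 223/250)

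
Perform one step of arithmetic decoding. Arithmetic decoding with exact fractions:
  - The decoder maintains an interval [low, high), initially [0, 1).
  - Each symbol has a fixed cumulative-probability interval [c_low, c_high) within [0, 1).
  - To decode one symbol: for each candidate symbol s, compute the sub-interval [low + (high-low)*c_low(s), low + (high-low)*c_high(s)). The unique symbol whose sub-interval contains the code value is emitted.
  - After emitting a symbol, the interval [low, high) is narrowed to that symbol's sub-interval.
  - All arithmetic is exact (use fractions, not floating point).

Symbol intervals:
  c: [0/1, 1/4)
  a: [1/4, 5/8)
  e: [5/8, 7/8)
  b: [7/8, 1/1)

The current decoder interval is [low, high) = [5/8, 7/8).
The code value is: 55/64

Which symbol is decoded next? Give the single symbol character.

Answer: b

Derivation:
Interval width = high − low = 7/8 − 5/8 = 1/4
Scaled code = (code − low) / width = (55/64 − 5/8) / 1/4 = 15/16
  c: [0/1, 1/4) 
  a: [1/4, 5/8) 
  e: [5/8, 7/8) 
  b: [7/8, 1/1) ← scaled code falls here ✓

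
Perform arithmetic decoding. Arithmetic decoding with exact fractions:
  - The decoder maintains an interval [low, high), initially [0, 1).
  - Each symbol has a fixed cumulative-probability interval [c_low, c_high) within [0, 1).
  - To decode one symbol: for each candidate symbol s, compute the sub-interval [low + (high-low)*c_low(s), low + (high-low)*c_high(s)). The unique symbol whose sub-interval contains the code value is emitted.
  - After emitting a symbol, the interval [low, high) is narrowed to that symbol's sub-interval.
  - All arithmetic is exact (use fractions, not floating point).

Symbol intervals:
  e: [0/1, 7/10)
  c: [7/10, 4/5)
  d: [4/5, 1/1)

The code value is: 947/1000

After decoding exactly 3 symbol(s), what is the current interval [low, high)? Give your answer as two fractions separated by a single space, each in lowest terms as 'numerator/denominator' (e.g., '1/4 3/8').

Answer: 47/50 477/500

Derivation:
Step 1: interval [0/1, 1/1), width = 1/1 - 0/1 = 1/1
  'e': [0/1 + 1/1*0/1, 0/1 + 1/1*7/10) = [0/1, 7/10)
  'c': [0/1 + 1/1*7/10, 0/1 + 1/1*4/5) = [7/10, 4/5)
  'd': [0/1 + 1/1*4/5, 0/1 + 1/1*1/1) = [4/5, 1/1) <- contains code 947/1000
  emit 'd', narrow to [4/5, 1/1)
Step 2: interval [4/5, 1/1), width = 1/1 - 4/5 = 1/5
  'e': [4/5 + 1/5*0/1, 4/5 + 1/5*7/10) = [4/5, 47/50)
  'c': [4/5 + 1/5*7/10, 4/5 + 1/5*4/5) = [47/50, 24/25) <- contains code 947/1000
  'd': [4/5 + 1/5*4/5, 4/5 + 1/5*1/1) = [24/25, 1/1)
  emit 'c', narrow to [47/50, 24/25)
Step 3: interval [47/50, 24/25), width = 24/25 - 47/50 = 1/50
  'e': [47/50 + 1/50*0/1, 47/50 + 1/50*7/10) = [47/50, 477/500) <- contains code 947/1000
  'c': [47/50 + 1/50*7/10, 47/50 + 1/50*4/5) = [477/500, 239/250)
  'd': [47/50 + 1/50*4/5, 47/50 + 1/50*1/1) = [239/250, 24/25)
  emit 'e', narrow to [47/50, 477/500)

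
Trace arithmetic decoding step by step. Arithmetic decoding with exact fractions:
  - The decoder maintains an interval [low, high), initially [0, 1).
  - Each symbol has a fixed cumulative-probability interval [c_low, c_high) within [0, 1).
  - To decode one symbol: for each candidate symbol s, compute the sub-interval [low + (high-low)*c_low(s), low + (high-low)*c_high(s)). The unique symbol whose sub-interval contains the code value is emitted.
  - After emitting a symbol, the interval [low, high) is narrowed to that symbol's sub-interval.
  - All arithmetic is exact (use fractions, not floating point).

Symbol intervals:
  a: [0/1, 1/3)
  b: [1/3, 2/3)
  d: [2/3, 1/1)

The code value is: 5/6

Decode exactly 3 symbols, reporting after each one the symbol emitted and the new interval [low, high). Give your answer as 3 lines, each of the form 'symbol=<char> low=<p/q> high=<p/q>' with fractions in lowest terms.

Step 1: interval [0/1, 1/1), width = 1/1 - 0/1 = 1/1
  'a': [0/1 + 1/1*0/1, 0/1 + 1/1*1/3) = [0/1, 1/3)
  'b': [0/1 + 1/1*1/3, 0/1 + 1/1*2/3) = [1/3, 2/3)
  'd': [0/1 + 1/1*2/3, 0/1 + 1/1*1/1) = [2/3, 1/1) <- contains code 5/6
  emit 'd', narrow to [2/3, 1/1)
Step 2: interval [2/3, 1/1), width = 1/1 - 2/3 = 1/3
  'a': [2/3 + 1/3*0/1, 2/3 + 1/3*1/3) = [2/3, 7/9)
  'b': [2/3 + 1/3*1/3, 2/3 + 1/3*2/3) = [7/9, 8/9) <- contains code 5/6
  'd': [2/3 + 1/3*2/3, 2/3 + 1/3*1/1) = [8/9, 1/1)
  emit 'b', narrow to [7/9, 8/9)
Step 3: interval [7/9, 8/9), width = 8/9 - 7/9 = 1/9
  'a': [7/9 + 1/9*0/1, 7/9 + 1/9*1/3) = [7/9, 22/27)
  'b': [7/9 + 1/9*1/3, 7/9 + 1/9*2/3) = [22/27, 23/27) <- contains code 5/6
  'd': [7/9 + 1/9*2/3, 7/9 + 1/9*1/1) = [23/27, 8/9)
  emit 'b', narrow to [22/27, 23/27)

Answer: symbol=d low=2/3 high=1/1
symbol=b low=7/9 high=8/9
symbol=b low=22/27 high=23/27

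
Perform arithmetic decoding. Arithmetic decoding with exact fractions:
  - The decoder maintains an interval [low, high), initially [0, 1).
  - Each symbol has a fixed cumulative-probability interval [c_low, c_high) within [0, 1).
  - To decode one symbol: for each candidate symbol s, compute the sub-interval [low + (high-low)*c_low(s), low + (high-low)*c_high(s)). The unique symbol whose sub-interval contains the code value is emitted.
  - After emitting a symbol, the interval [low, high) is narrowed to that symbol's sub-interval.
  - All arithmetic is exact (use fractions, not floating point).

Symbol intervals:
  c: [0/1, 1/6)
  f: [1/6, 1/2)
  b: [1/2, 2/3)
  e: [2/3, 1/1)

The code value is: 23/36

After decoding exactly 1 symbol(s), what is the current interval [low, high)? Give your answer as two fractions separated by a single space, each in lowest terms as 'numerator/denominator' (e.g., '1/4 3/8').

Step 1: interval [0/1, 1/1), width = 1/1 - 0/1 = 1/1
  'c': [0/1 + 1/1*0/1, 0/1 + 1/1*1/6) = [0/1, 1/6)
  'f': [0/1 + 1/1*1/6, 0/1 + 1/1*1/2) = [1/6, 1/2)
  'b': [0/1 + 1/1*1/2, 0/1 + 1/1*2/3) = [1/2, 2/3) <- contains code 23/36
  'e': [0/1 + 1/1*2/3, 0/1 + 1/1*1/1) = [2/3, 1/1)
  emit 'b', narrow to [1/2, 2/3)

Answer: 1/2 2/3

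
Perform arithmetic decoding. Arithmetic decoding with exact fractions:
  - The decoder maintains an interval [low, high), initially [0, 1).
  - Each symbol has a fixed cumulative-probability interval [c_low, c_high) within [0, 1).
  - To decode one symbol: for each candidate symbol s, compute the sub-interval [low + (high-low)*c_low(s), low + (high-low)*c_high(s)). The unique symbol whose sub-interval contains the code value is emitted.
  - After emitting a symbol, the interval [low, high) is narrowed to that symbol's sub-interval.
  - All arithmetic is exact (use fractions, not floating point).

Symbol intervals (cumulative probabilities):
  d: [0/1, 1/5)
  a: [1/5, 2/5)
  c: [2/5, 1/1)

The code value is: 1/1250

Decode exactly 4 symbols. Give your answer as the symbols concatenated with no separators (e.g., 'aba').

Step 1: interval [0/1, 1/1), width = 1/1 - 0/1 = 1/1
  'd': [0/1 + 1/1*0/1, 0/1 + 1/1*1/5) = [0/1, 1/5) <- contains code 1/1250
  'a': [0/1 + 1/1*1/5, 0/1 + 1/1*2/5) = [1/5, 2/5)
  'c': [0/1 + 1/1*2/5, 0/1 + 1/1*1/1) = [2/5, 1/1)
  emit 'd', narrow to [0/1, 1/5)
Step 2: interval [0/1, 1/5), width = 1/5 - 0/1 = 1/5
  'd': [0/1 + 1/5*0/1, 0/1 + 1/5*1/5) = [0/1, 1/25) <- contains code 1/1250
  'a': [0/1 + 1/5*1/5, 0/1 + 1/5*2/5) = [1/25, 2/25)
  'c': [0/1 + 1/5*2/5, 0/1 + 1/5*1/1) = [2/25, 1/5)
  emit 'd', narrow to [0/1, 1/25)
Step 3: interval [0/1, 1/25), width = 1/25 - 0/1 = 1/25
  'd': [0/1 + 1/25*0/1, 0/1 + 1/25*1/5) = [0/1, 1/125) <- contains code 1/1250
  'a': [0/1 + 1/25*1/5, 0/1 + 1/25*2/5) = [1/125, 2/125)
  'c': [0/1 + 1/25*2/5, 0/1 + 1/25*1/1) = [2/125, 1/25)
  emit 'd', narrow to [0/1, 1/125)
Step 4: interval [0/1, 1/125), width = 1/125 - 0/1 = 1/125
  'd': [0/1 + 1/125*0/1, 0/1 + 1/125*1/5) = [0/1, 1/625) <- contains code 1/1250
  'a': [0/1 + 1/125*1/5, 0/1 + 1/125*2/5) = [1/625, 2/625)
  'c': [0/1 + 1/125*2/5, 0/1 + 1/125*1/1) = [2/625, 1/125)
  emit 'd', narrow to [0/1, 1/625)

Answer: dddd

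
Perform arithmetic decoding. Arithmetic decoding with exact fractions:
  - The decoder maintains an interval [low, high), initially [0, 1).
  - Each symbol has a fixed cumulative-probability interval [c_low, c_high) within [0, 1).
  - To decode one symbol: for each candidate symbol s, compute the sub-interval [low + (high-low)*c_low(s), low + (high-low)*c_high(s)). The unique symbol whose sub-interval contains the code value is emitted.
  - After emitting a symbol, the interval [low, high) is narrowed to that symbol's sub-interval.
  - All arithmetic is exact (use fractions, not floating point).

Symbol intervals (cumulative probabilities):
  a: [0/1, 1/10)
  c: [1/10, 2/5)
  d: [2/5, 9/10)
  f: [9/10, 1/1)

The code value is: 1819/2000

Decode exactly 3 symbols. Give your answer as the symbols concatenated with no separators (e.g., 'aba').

Step 1: interval [0/1, 1/1), width = 1/1 - 0/1 = 1/1
  'a': [0/1 + 1/1*0/1, 0/1 + 1/1*1/10) = [0/1, 1/10)
  'c': [0/1 + 1/1*1/10, 0/1 + 1/1*2/5) = [1/10, 2/5)
  'd': [0/1 + 1/1*2/5, 0/1 + 1/1*9/10) = [2/5, 9/10)
  'f': [0/1 + 1/1*9/10, 0/1 + 1/1*1/1) = [9/10, 1/1) <- contains code 1819/2000
  emit 'f', narrow to [9/10, 1/1)
Step 2: interval [9/10, 1/1), width = 1/1 - 9/10 = 1/10
  'a': [9/10 + 1/10*0/1, 9/10 + 1/10*1/10) = [9/10, 91/100) <- contains code 1819/2000
  'c': [9/10 + 1/10*1/10, 9/10 + 1/10*2/5) = [91/100, 47/50)
  'd': [9/10 + 1/10*2/5, 9/10 + 1/10*9/10) = [47/50, 99/100)
  'f': [9/10 + 1/10*9/10, 9/10 + 1/10*1/1) = [99/100, 1/1)
  emit 'a', narrow to [9/10, 91/100)
Step 3: interval [9/10, 91/100), width = 91/100 - 9/10 = 1/100
  'a': [9/10 + 1/100*0/1, 9/10 + 1/100*1/10) = [9/10, 901/1000)
  'c': [9/10 + 1/100*1/10, 9/10 + 1/100*2/5) = [901/1000, 113/125)
  'd': [9/10 + 1/100*2/5, 9/10 + 1/100*9/10) = [113/125, 909/1000)
  'f': [9/10 + 1/100*9/10, 9/10 + 1/100*1/1) = [909/1000, 91/100) <- contains code 1819/2000
  emit 'f', narrow to [909/1000, 91/100)

Answer: faf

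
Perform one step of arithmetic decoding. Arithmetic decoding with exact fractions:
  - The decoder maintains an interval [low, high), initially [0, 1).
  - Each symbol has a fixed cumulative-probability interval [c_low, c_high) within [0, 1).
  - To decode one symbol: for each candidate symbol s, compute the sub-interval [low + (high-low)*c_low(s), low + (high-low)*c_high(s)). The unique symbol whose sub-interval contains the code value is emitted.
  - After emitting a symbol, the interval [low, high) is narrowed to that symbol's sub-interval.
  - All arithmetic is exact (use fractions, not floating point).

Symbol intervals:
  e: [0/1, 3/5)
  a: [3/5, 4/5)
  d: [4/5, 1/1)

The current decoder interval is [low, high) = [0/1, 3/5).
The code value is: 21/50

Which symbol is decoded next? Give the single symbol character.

Answer: a

Derivation:
Interval width = high − low = 3/5 − 0/1 = 3/5
Scaled code = (code − low) / width = (21/50 − 0/1) / 3/5 = 7/10
  e: [0/1, 3/5) 
  a: [3/5, 4/5) ← scaled code falls here ✓
  d: [4/5, 1/1) 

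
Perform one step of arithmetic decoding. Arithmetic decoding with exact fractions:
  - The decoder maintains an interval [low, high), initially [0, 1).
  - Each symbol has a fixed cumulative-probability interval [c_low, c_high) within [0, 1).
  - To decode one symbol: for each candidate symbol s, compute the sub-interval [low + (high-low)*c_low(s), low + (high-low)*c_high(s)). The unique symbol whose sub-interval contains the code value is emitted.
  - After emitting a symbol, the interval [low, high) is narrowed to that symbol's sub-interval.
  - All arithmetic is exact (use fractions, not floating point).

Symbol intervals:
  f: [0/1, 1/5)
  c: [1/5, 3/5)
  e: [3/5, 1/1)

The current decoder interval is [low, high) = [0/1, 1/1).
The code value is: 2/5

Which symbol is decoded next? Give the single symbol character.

Interval width = high − low = 1/1 − 0/1 = 1/1
Scaled code = (code − low) / width = (2/5 − 0/1) / 1/1 = 2/5
  f: [0/1, 1/5) 
  c: [1/5, 3/5) ← scaled code falls here ✓
  e: [3/5, 1/1) 

Answer: c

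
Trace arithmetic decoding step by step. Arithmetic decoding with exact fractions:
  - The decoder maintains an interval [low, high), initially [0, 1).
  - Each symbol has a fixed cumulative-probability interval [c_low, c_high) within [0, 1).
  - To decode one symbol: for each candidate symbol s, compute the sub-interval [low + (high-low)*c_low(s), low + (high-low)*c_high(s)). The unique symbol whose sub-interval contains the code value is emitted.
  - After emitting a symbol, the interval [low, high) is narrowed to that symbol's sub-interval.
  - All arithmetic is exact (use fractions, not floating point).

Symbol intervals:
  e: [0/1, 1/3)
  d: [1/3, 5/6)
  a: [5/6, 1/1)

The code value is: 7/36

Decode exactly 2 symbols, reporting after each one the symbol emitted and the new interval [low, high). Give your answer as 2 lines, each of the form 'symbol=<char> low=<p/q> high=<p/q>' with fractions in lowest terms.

Answer: symbol=e low=0/1 high=1/3
symbol=d low=1/9 high=5/18

Derivation:
Step 1: interval [0/1, 1/1), width = 1/1 - 0/1 = 1/1
  'e': [0/1 + 1/1*0/1, 0/1 + 1/1*1/3) = [0/1, 1/3) <- contains code 7/36
  'd': [0/1 + 1/1*1/3, 0/1 + 1/1*5/6) = [1/3, 5/6)
  'a': [0/1 + 1/1*5/6, 0/1 + 1/1*1/1) = [5/6, 1/1)
  emit 'e', narrow to [0/1, 1/3)
Step 2: interval [0/1, 1/3), width = 1/3 - 0/1 = 1/3
  'e': [0/1 + 1/3*0/1, 0/1 + 1/3*1/3) = [0/1, 1/9)
  'd': [0/1 + 1/3*1/3, 0/1 + 1/3*5/6) = [1/9, 5/18) <- contains code 7/36
  'a': [0/1 + 1/3*5/6, 0/1 + 1/3*1/1) = [5/18, 1/3)
  emit 'd', narrow to [1/9, 5/18)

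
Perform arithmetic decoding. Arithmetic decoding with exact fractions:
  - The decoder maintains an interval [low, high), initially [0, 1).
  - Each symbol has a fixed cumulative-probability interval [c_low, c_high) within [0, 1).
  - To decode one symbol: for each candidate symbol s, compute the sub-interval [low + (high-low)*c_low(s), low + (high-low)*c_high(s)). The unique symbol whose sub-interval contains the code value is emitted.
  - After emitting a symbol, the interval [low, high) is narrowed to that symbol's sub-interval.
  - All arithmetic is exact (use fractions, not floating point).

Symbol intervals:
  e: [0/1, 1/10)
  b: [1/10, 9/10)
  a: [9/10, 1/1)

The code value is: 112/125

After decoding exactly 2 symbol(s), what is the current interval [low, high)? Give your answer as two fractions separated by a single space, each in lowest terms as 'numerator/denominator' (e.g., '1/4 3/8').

Answer: 41/50 9/10

Derivation:
Step 1: interval [0/1, 1/1), width = 1/1 - 0/1 = 1/1
  'e': [0/1 + 1/1*0/1, 0/1 + 1/1*1/10) = [0/1, 1/10)
  'b': [0/1 + 1/1*1/10, 0/1 + 1/1*9/10) = [1/10, 9/10) <- contains code 112/125
  'a': [0/1 + 1/1*9/10, 0/1 + 1/1*1/1) = [9/10, 1/1)
  emit 'b', narrow to [1/10, 9/10)
Step 2: interval [1/10, 9/10), width = 9/10 - 1/10 = 4/5
  'e': [1/10 + 4/5*0/1, 1/10 + 4/5*1/10) = [1/10, 9/50)
  'b': [1/10 + 4/5*1/10, 1/10 + 4/5*9/10) = [9/50, 41/50)
  'a': [1/10 + 4/5*9/10, 1/10 + 4/5*1/1) = [41/50, 9/10) <- contains code 112/125
  emit 'a', narrow to [41/50, 9/10)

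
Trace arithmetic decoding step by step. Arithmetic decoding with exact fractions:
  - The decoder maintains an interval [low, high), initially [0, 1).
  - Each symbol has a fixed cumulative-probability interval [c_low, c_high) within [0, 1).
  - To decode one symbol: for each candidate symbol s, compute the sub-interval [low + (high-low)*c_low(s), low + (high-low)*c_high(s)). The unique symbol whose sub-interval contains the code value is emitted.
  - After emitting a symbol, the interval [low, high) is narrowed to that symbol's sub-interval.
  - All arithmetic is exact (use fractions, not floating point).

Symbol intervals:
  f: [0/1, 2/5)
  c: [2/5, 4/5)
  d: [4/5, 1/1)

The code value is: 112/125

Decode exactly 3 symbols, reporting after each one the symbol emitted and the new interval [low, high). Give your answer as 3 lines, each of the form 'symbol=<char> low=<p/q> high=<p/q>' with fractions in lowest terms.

Step 1: interval [0/1, 1/1), width = 1/1 - 0/1 = 1/1
  'f': [0/1 + 1/1*0/1, 0/1 + 1/1*2/5) = [0/1, 2/5)
  'c': [0/1 + 1/1*2/5, 0/1 + 1/1*4/5) = [2/5, 4/5)
  'd': [0/1 + 1/1*4/5, 0/1 + 1/1*1/1) = [4/5, 1/1) <- contains code 112/125
  emit 'd', narrow to [4/5, 1/1)
Step 2: interval [4/5, 1/1), width = 1/1 - 4/5 = 1/5
  'f': [4/5 + 1/5*0/1, 4/5 + 1/5*2/5) = [4/5, 22/25)
  'c': [4/5 + 1/5*2/5, 4/5 + 1/5*4/5) = [22/25, 24/25) <- contains code 112/125
  'd': [4/5 + 1/5*4/5, 4/5 + 1/5*1/1) = [24/25, 1/1)
  emit 'c', narrow to [22/25, 24/25)
Step 3: interval [22/25, 24/25), width = 24/25 - 22/25 = 2/25
  'f': [22/25 + 2/25*0/1, 22/25 + 2/25*2/5) = [22/25, 114/125) <- contains code 112/125
  'c': [22/25 + 2/25*2/5, 22/25 + 2/25*4/5) = [114/125, 118/125)
  'd': [22/25 + 2/25*4/5, 22/25 + 2/25*1/1) = [118/125, 24/25)
  emit 'f', narrow to [22/25, 114/125)

Answer: symbol=d low=4/5 high=1/1
symbol=c low=22/25 high=24/25
symbol=f low=22/25 high=114/125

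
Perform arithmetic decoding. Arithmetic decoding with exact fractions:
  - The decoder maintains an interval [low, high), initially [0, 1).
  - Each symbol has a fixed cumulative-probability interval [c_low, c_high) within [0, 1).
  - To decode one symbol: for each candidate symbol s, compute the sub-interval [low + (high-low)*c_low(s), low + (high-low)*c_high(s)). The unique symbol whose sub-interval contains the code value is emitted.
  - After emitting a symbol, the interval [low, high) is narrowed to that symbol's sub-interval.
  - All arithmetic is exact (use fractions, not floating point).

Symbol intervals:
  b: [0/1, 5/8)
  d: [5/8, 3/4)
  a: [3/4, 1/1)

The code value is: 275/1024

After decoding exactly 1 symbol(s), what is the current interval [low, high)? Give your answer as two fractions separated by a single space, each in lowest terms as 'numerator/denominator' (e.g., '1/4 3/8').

Answer: 0/1 5/8

Derivation:
Step 1: interval [0/1, 1/1), width = 1/1 - 0/1 = 1/1
  'b': [0/1 + 1/1*0/1, 0/1 + 1/1*5/8) = [0/1, 5/8) <- contains code 275/1024
  'd': [0/1 + 1/1*5/8, 0/1 + 1/1*3/4) = [5/8, 3/4)
  'a': [0/1 + 1/1*3/4, 0/1 + 1/1*1/1) = [3/4, 1/1)
  emit 'b', narrow to [0/1, 5/8)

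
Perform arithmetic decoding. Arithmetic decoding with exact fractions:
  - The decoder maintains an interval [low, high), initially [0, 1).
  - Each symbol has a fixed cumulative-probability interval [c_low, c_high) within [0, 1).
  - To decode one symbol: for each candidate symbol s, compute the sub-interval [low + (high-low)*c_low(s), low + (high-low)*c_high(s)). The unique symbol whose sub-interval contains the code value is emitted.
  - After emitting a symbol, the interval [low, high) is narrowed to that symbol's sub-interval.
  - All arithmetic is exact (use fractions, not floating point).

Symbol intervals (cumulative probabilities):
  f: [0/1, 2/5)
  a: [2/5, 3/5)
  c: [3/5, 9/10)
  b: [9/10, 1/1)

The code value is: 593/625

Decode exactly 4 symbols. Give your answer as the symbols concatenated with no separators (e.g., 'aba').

Answer: baaf

Derivation:
Step 1: interval [0/1, 1/1), width = 1/1 - 0/1 = 1/1
  'f': [0/1 + 1/1*0/1, 0/1 + 1/1*2/5) = [0/1, 2/5)
  'a': [0/1 + 1/1*2/5, 0/1 + 1/1*3/5) = [2/5, 3/5)
  'c': [0/1 + 1/1*3/5, 0/1 + 1/1*9/10) = [3/5, 9/10)
  'b': [0/1 + 1/1*9/10, 0/1 + 1/1*1/1) = [9/10, 1/1) <- contains code 593/625
  emit 'b', narrow to [9/10, 1/1)
Step 2: interval [9/10, 1/1), width = 1/1 - 9/10 = 1/10
  'f': [9/10 + 1/10*0/1, 9/10 + 1/10*2/5) = [9/10, 47/50)
  'a': [9/10 + 1/10*2/5, 9/10 + 1/10*3/5) = [47/50, 24/25) <- contains code 593/625
  'c': [9/10 + 1/10*3/5, 9/10 + 1/10*9/10) = [24/25, 99/100)
  'b': [9/10 + 1/10*9/10, 9/10 + 1/10*1/1) = [99/100, 1/1)
  emit 'a', narrow to [47/50, 24/25)
Step 3: interval [47/50, 24/25), width = 24/25 - 47/50 = 1/50
  'f': [47/50 + 1/50*0/1, 47/50 + 1/50*2/5) = [47/50, 237/250)
  'a': [47/50 + 1/50*2/5, 47/50 + 1/50*3/5) = [237/250, 119/125) <- contains code 593/625
  'c': [47/50 + 1/50*3/5, 47/50 + 1/50*9/10) = [119/125, 479/500)
  'b': [47/50 + 1/50*9/10, 47/50 + 1/50*1/1) = [479/500, 24/25)
  emit 'a', narrow to [237/250, 119/125)
Step 4: interval [237/250, 119/125), width = 119/125 - 237/250 = 1/250
  'f': [237/250 + 1/250*0/1, 237/250 + 1/250*2/5) = [237/250, 1187/1250) <- contains code 593/625
  'a': [237/250 + 1/250*2/5, 237/250 + 1/250*3/5) = [1187/1250, 594/625)
  'c': [237/250 + 1/250*3/5, 237/250 + 1/250*9/10) = [594/625, 2379/2500)
  'b': [237/250 + 1/250*9/10, 237/250 + 1/250*1/1) = [2379/2500, 119/125)
  emit 'f', narrow to [237/250, 1187/1250)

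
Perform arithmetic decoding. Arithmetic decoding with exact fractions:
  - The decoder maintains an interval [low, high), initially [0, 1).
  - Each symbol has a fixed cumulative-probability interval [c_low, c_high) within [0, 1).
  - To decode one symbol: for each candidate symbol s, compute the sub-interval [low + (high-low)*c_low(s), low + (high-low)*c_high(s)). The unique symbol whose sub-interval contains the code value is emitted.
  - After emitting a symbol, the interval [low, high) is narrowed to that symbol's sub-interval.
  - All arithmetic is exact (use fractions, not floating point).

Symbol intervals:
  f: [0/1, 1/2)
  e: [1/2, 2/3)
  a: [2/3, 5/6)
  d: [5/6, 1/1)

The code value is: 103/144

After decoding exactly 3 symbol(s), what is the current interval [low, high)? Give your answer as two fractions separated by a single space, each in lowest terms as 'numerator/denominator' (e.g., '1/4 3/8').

Step 1: interval [0/1, 1/1), width = 1/1 - 0/1 = 1/1
  'f': [0/1 + 1/1*0/1, 0/1 + 1/1*1/2) = [0/1, 1/2)
  'e': [0/1 + 1/1*1/2, 0/1 + 1/1*2/3) = [1/2, 2/3)
  'a': [0/1 + 1/1*2/3, 0/1 + 1/1*5/6) = [2/3, 5/6) <- contains code 103/144
  'd': [0/1 + 1/1*5/6, 0/1 + 1/1*1/1) = [5/6, 1/1)
  emit 'a', narrow to [2/3, 5/6)
Step 2: interval [2/3, 5/6), width = 5/6 - 2/3 = 1/6
  'f': [2/3 + 1/6*0/1, 2/3 + 1/6*1/2) = [2/3, 3/4) <- contains code 103/144
  'e': [2/3 + 1/6*1/2, 2/3 + 1/6*2/3) = [3/4, 7/9)
  'a': [2/3 + 1/6*2/3, 2/3 + 1/6*5/6) = [7/9, 29/36)
  'd': [2/3 + 1/6*5/6, 2/3 + 1/6*1/1) = [29/36, 5/6)
  emit 'f', narrow to [2/3, 3/4)
Step 3: interval [2/3, 3/4), width = 3/4 - 2/3 = 1/12
  'f': [2/3 + 1/12*0/1, 2/3 + 1/12*1/2) = [2/3, 17/24)
  'e': [2/3 + 1/12*1/2, 2/3 + 1/12*2/3) = [17/24, 13/18) <- contains code 103/144
  'a': [2/3 + 1/12*2/3, 2/3 + 1/12*5/6) = [13/18, 53/72)
  'd': [2/3 + 1/12*5/6, 2/3 + 1/12*1/1) = [53/72, 3/4)
  emit 'e', narrow to [17/24, 13/18)

Answer: 17/24 13/18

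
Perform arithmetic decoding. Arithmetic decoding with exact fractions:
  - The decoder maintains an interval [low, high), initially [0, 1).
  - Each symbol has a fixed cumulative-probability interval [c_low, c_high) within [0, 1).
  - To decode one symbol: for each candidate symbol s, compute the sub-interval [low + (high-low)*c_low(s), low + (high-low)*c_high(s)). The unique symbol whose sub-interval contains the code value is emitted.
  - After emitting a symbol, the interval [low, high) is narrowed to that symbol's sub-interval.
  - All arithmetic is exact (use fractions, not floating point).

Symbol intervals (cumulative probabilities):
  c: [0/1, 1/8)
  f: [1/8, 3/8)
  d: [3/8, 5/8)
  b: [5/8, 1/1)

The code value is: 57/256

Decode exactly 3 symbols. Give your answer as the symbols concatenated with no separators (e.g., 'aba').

Step 1: interval [0/1, 1/1), width = 1/1 - 0/1 = 1/1
  'c': [0/1 + 1/1*0/1, 0/1 + 1/1*1/8) = [0/1, 1/8)
  'f': [0/1 + 1/1*1/8, 0/1 + 1/1*3/8) = [1/8, 3/8) <- contains code 57/256
  'd': [0/1 + 1/1*3/8, 0/1 + 1/1*5/8) = [3/8, 5/8)
  'b': [0/1 + 1/1*5/8, 0/1 + 1/1*1/1) = [5/8, 1/1)
  emit 'f', narrow to [1/8, 3/8)
Step 2: interval [1/8, 3/8), width = 3/8 - 1/8 = 1/4
  'c': [1/8 + 1/4*0/1, 1/8 + 1/4*1/8) = [1/8, 5/32)
  'f': [1/8 + 1/4*1/8, 1/8 + 1/4*3/8) = [5/32, 7/32)
  'd': [1/8 + 1/4*3/8, 1/8 + 1/4*5/8) = [7/32, 9/32) <- contains code 57/256
  'b': [1/8 + 1/4*5/8, 1/8 + 1/4*1/1) = [9/32, 3/8)
  emit 'd', narrow to [7/32, 9/32)
Step 3: interval [7/32, 9/32), width = 9/32 - 7/32 = 1/16
  'c': [7/32 + 1/16*0/1, 7/32 + 1/16*1/8) = [7/32, 29/128) <- contains code 57/256
  'f': [7/32 + 1/16*1/8, 7/32 + 1/16*3/8) = [29/128, 31/128)
  'd': [7/32 + 1/16*3/8, 7/32 + 1/16*5/8) = [31/128, 33/128)
  'b': [7/32 + 1/16*5/8, 7/32 + 1/16*1/1) = [33/128, 9/32)
  emit 'c', narrow to [7/32, 29/128)

Answer: fdc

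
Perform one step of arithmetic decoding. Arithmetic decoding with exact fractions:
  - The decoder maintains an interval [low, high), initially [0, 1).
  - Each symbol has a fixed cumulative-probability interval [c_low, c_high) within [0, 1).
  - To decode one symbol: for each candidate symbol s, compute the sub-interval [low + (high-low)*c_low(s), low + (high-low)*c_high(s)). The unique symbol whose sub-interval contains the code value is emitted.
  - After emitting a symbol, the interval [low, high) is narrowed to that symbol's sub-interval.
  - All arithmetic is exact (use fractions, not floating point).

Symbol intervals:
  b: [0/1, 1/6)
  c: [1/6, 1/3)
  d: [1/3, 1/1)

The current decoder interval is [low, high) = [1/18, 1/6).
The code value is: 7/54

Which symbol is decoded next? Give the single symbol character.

Interval width = high − low = 1/6 − 1/18 = 1/9
Scaled code = (code − low) / width = (7/54 − 1/18) / 1/9 = 2/3
  b: [0/1, 1/6) 
  c: [1/6, 1/3) 
  d: [1/3, 1/1) ← scaled code falls here ✓

Answer: d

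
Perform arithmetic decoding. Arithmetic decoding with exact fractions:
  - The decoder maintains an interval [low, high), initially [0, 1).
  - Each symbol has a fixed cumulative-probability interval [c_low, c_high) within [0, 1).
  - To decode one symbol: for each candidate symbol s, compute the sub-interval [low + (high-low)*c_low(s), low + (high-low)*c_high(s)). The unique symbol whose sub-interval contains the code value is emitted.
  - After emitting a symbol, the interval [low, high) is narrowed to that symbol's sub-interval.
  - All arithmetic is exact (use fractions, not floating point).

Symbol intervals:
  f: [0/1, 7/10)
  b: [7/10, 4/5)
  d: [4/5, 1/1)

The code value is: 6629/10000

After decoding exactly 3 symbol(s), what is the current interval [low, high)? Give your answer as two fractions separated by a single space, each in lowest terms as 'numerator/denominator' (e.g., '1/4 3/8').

Answer: 329/500 84/125

Derivation:
Step 1: interval [0/1, 1/1), width = 1/1 - 0/1 = 1/1
  'f': [0/1 + 1/1*0/1, 0/1 + 1/1*7/10) = [0/1, 7/10) <- contains code 6629/10000
  'b': [0/1 + 1/1*7/10, 0/1 + 1/1*4/5) = [7/10, 4/5)
  'd': [0/1 + 1/1*4/5, 0/1 + 1/1*1/1) = [4/5, 1/1)
  emit 'f', narrow to [0/1, 7/10)
Step 2: interval [0/1, 7/10), width = 7/10 - 0/1 = 7/10
  'f': [0/1 + 7/10*0/1, 0/1 + 7/10*7/10) = [0/1, 49/100)
  'b': [0/1 + 7/10*7/10, 0/1 + 7/10*4/5) = [49/100, 14/25)
  'd': [0/1 + 7/10*4/5, 0/1 + 7/10*1/1) = [14/25, 7/10) <- contains code 6629/10000
  emit 'd', narrow to [14/25, 7/10)
Step 3: interval [14/25, 7/10), width = 7/10 - 14/25 = 7/50
  'f': [14/25 + 7/50*0/1, 14/25 + 7/50*7/10) = [14/25, 329/500)
  'b': [14/25 + 7/50*7/10, 14/25 + 7/50*4/5) = [329/500, 84/125) <- contains code 6629/10000
  'd': [14/25 + 7/50*4/5, 14/25 + 7/50*1/1) = [84/125, 7/10)
  emit 'b', narrow to [329/500, 84/125)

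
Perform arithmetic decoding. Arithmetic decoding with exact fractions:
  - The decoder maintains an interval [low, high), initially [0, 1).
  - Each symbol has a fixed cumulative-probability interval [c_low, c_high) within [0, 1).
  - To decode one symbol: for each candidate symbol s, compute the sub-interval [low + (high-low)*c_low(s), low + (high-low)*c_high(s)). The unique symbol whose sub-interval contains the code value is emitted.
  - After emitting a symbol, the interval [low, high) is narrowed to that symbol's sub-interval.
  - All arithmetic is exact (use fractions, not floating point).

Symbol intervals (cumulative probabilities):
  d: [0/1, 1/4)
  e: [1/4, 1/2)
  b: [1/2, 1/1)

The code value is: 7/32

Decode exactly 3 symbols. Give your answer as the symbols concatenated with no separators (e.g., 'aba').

Answer: dbb

Derivation:
Step 1: interval [0/1, 1/1), width = 1/1 - 0/1 = 1/1
  'd': [0/1 + 1/1*0/1, 0/1 + 1/1*1/4) = [0/1, 1/4) <- contains code 7/32
  'e': [0/1 + 1/1*1/4, 0/1 + 1/1*1/2) = [1/4, 1/2)
  'b': [0/1 + 1/1*1/2, 0/1 + 1/1*1/1) = [1/2, 1/1)
  emit 'd', narrow to [0/1, 1/4)
Step 2: interval [0/1, 1/4), width = 1/4 - 0/1 = 1/4
  'd': [0/1 + 1/4*0/1, 0/1 + 1/4*1/4) = [0/1, 1/16)
  'e': [0/1 + 1/4*1/4, 0/1 + 1/4*1/2) = [1/16, 1/8)
  'b': [0/1 + 1/4*1/2, 0/1 + 1/4*1/1) = [1/8, 1/4) <- contains code 7/32
  emit 'b', narrow to [1/8, 1/4)
Step 3: interval [1/8, 1/4), width = 1/4 - 1/8 = 1/8
  'd': [1/8 + 1/8*0/1, 1/8 + 1/8*1/4) = [1/8, 5/32)
  'e': [1/8 + 1/8*1/4, 1/8 + 1/8*1/2) = [5/32, 3/16)
  'b': [1/8 + 1/8*1/2, 1/8 + 1/8*1/1) = [3/16, 1/4) <- contains code 7/32
  emit 'b', narrow to [3/16, 1/4)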